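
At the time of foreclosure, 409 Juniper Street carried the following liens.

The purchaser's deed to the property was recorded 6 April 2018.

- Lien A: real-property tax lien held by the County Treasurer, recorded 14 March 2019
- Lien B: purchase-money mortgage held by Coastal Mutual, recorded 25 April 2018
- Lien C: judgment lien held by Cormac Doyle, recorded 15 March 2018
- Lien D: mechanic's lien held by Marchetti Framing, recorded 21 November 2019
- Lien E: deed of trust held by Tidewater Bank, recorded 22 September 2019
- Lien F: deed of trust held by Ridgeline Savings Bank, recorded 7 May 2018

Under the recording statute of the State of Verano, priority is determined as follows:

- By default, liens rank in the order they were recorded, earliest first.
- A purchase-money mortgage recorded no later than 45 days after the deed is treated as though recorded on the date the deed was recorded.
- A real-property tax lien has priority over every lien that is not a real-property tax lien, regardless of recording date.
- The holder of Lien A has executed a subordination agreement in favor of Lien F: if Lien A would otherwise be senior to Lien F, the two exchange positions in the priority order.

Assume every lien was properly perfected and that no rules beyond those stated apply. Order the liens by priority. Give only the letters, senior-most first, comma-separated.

Effective dates: B was recorded within the 45-day window, so its effective date is the deed date 6 April 2018.
A, as a real-property tax lien, has superpriority and ranks first.
The other liens, earliest effective date first: C (15 March 2018), B (6 April 2018), F (7 May 2018), E (22 September 2019), D (21 November 2019).
A would otherwise be senior to F, so under the subordination agreement A and F exchange positions.

F, C, B, A, E, D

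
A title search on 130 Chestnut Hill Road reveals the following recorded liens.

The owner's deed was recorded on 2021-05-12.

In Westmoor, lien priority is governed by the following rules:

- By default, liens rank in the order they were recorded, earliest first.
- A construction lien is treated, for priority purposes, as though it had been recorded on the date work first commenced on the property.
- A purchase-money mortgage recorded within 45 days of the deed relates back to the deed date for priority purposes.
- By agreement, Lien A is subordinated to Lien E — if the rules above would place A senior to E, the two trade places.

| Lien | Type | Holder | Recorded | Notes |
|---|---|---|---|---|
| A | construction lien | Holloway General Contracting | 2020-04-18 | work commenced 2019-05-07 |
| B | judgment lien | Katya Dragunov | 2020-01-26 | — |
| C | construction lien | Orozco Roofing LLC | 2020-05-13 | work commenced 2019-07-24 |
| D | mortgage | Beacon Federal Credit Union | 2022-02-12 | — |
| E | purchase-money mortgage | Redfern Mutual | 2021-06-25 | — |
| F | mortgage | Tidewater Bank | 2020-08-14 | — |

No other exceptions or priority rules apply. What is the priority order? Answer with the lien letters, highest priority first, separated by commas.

E, C, B, F, A, D

Effective dates: A is treated as recorded 2019-05-07, the work-commencement date; C is treated as recorded 2019-07-24, the work-commencement date; E's effective date is the deed date, 2021-05-12.
Sorted by effective date: A (2019-05-07), C (2019-07-24), B (2020-01-26), F (2020-08-14), E (2021-05-12), D (2022-02-12).
Because A would otherwise rank above E, the subordination swaps them.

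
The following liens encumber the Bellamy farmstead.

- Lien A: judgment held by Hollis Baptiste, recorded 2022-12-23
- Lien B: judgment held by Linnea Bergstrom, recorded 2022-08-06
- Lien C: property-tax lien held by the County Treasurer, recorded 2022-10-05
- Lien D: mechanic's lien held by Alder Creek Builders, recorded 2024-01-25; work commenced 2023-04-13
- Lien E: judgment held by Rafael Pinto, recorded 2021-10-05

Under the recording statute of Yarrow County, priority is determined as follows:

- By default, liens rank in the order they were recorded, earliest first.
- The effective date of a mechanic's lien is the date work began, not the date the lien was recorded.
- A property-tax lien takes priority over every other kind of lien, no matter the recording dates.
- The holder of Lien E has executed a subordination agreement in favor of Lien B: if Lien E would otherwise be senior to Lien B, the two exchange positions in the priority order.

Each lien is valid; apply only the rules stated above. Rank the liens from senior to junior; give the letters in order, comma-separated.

First, effective dates: D's effective date is 2023-04-13, when work began.
As a property-tax lien, C is senior to every other lien.
Among the remaining liens, by effective date: E (2021-10-05), B (2022-08-06), A (2022-12-23), D (2023-04-13).
The subordination applies — E was senior to B — so E and B swap.

C, B, E, A, D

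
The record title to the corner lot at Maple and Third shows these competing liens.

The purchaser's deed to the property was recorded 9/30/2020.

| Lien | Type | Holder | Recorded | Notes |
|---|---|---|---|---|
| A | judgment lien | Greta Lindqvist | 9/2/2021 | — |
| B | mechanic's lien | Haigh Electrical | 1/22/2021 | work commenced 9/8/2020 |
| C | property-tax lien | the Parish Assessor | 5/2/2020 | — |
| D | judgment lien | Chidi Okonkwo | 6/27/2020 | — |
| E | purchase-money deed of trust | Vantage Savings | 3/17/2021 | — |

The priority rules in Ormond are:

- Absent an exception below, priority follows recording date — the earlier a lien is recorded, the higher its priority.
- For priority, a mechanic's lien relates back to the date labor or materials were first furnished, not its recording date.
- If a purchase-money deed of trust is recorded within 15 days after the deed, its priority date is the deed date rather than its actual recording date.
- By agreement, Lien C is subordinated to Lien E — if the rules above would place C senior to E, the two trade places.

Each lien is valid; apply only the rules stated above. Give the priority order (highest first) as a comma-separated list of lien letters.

First, effective dates: B is treated as recorded 9/8/2020, the work-commencement date; E was recorded 168 days after the deed — beyond 15 days — so no relation-back applies.
Ordering by effective date: C (5/2/2020), D (6/27/2020), B (9/8/2020), E (3/17/2021), A (9/2/2021).
Because C would otherwise rank above E, the subordination swaps them.

E, D, B, C, A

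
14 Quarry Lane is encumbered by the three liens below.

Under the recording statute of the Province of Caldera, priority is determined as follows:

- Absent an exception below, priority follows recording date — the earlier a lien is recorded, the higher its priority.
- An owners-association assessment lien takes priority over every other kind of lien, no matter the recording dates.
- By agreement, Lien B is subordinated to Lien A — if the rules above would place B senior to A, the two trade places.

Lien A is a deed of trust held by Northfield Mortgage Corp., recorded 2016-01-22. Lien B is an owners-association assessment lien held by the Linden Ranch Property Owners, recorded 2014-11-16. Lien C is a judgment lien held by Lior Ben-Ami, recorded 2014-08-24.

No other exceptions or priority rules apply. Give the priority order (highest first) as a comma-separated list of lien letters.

A, C, B

B is an owners-association assessment lien and takes priority over every other lien.
Ordering the rest by effective date: C (2014-08-24), A (2016-01-22).
Because B would otherwise rank above A, the subordination swaps them.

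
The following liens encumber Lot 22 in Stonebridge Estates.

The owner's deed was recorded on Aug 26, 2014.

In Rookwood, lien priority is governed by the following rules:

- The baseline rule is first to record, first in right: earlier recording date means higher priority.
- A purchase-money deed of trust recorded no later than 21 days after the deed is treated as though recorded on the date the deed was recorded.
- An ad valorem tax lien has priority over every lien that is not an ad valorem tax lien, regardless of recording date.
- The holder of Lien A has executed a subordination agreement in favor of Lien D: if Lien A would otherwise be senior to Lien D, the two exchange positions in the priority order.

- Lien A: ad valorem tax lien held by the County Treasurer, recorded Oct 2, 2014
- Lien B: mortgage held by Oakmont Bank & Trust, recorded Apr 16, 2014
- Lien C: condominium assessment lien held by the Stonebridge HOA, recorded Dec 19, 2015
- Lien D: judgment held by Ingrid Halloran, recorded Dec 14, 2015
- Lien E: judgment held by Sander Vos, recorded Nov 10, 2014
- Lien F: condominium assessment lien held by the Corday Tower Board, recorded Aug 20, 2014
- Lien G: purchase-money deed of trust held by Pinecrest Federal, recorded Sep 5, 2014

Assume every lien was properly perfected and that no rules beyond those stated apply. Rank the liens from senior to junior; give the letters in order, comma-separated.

First, effective dates: G relates back to the deed date Aug 26, 2014.
A is an ad valorem tax lien and takes priority over every other lien.
Among the remaining liens, by effective date: B (Apr 16, 2014), F (Aug 20, 2014), G (Aug 26, 2014), E (Nov 10, 2014), D (Dec 14, 2015), C (Dec 19, 2015).
A is senior to D before the subordination, so the two trade places.

D, B, F, G, E, A, C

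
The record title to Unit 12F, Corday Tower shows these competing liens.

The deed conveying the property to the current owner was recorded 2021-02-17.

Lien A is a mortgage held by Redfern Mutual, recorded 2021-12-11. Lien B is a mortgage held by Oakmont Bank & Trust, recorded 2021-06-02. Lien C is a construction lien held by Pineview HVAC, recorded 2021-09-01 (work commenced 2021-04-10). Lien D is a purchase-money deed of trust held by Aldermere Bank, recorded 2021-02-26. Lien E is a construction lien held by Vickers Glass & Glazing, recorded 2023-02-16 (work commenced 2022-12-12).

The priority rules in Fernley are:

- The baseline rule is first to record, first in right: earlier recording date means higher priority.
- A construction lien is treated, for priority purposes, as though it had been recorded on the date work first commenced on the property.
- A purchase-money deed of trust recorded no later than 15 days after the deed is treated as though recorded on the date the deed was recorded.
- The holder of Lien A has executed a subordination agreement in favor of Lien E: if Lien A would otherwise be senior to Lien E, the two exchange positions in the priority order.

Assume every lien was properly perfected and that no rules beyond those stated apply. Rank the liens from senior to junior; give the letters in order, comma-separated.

Effective dates: C's effective date is 2021-04-10, when work began; D relates back to the deed date 2021-02-17; E is treated as recorded 2022-12-12, the work-commencement date.
Sorted by effective date: D (2021-02-17), C (2021-04-10), B (2021-06-02), A (2021-12-11), E (2022-12-12).
Because A would otherwise rank above E, the subordination swaps them.

D, C, B, E, A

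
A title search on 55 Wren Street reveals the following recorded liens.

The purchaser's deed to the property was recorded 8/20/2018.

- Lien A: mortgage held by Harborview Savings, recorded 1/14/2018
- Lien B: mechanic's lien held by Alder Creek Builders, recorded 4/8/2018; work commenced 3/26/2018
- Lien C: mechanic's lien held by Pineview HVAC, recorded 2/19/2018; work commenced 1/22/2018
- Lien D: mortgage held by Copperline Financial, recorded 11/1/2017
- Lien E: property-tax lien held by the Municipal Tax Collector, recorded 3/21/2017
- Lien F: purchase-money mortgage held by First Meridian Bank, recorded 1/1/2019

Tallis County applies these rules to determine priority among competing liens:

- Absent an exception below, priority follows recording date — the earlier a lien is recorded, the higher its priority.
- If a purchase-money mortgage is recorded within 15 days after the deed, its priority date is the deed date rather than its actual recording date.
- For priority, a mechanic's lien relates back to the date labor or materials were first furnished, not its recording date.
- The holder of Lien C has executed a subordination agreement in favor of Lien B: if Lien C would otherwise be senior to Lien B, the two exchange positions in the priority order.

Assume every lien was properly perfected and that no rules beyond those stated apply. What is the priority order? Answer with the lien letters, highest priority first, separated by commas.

Effective dates: B is treated as recorded 3/26/2018, the work-commencement date; C is treated as recorded 1/22/2018, the work-commencement date; F was recorded 134 days after the deed — beyond 15 days — so no relation-back applies.
By effective date: E (3/21/2017), D (11/1/2017), A (1/14/2018), C (1/22/2018), B (3/26/2018), F (1/1/2019).
Because C would otherwise rank above B, the subordination swaps them.

E, D, A, B, C, F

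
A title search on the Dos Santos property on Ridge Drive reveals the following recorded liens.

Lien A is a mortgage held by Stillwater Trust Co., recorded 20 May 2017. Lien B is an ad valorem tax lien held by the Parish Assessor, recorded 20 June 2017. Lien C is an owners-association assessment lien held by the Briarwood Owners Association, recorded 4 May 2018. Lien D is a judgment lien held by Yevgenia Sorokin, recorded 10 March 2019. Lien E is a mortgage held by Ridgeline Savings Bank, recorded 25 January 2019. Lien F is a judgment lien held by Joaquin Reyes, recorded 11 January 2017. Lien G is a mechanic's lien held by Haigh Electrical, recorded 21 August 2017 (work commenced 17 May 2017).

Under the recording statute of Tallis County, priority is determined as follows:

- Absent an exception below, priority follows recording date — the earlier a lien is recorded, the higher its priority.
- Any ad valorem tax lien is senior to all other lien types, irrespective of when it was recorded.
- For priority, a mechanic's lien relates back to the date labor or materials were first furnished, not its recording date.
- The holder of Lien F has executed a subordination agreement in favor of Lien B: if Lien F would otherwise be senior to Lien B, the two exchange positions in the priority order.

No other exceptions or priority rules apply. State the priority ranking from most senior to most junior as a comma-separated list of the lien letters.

Adjusting effective dates: G relates back to 17 May 2017 (work commenced).
B is an ad valorem tax lien and takes priority over every other lien.
The other liens, earliest effective date first: F (11 January 2017), G (17 May 2017), A (20 May 2017), C (4 May 2018), E (25 January 2019), D (10 March 2019).
F is already junior to B, so the subordination agreement changes nothing.

B, F, G, A, C, E, D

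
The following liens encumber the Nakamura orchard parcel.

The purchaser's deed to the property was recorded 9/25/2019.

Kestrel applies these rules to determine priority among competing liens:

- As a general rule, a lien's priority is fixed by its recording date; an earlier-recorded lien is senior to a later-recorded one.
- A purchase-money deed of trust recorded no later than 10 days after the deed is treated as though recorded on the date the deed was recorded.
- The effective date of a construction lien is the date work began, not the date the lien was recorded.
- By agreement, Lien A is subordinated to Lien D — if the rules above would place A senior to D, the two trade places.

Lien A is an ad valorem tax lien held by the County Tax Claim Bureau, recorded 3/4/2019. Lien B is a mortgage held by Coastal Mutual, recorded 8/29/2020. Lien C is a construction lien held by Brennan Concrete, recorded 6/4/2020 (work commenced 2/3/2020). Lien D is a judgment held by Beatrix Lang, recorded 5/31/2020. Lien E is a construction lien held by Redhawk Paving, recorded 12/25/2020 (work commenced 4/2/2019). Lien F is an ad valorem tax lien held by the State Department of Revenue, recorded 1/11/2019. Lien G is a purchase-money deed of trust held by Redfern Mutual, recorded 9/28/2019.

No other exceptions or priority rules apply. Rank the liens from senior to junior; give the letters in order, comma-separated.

Effective dates: C relates back to 2/3/2020 (work commenced); E's effective date is 4/2/2019, when work began; G was recorded within the 10-day window, so its effective date is the deed date 9/25/2019.
By effective date: F (1/11/2019), A (3/4/2019), E (4/2/2019), G (9/25/2019), C (2/3/2020), D (5/31/2020), B (8/29/2020).
A would otherwise be senior to D, so under the subordination agreement A and D exchange positions.

F, D, E, G, C, A, B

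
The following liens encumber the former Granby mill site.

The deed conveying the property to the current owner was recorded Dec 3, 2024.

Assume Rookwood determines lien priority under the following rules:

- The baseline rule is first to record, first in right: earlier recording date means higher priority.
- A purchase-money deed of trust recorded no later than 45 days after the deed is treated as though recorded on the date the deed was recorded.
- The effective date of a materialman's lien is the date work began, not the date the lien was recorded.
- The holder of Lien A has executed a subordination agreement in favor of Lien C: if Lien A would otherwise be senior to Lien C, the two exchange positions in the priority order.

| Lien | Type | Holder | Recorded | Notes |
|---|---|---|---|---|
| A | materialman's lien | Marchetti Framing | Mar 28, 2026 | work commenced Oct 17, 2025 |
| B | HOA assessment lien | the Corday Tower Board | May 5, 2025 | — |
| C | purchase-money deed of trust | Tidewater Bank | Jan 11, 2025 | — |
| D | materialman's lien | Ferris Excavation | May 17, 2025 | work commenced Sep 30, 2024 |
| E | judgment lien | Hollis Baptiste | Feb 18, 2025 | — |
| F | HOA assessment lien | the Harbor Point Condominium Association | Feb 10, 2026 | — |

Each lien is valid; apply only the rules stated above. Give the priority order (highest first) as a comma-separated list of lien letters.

D, C, E, B, A, F

Effective dates after the stated exceptions: A is treated as recorded Oct 17, 2025, the work-commencement date; C's effective date is the deed date, Dec 3, 2024; D is treated as recorded Sep 30, 2024, the work-commencement date.
Sorted by effective date: D (Sep 30, 2024), C (Dec 3, 2024), E (Feb 18, 2025), B (May 5, 2025), A (Oct 17, 2025), F (Feb 10, 2026).
A already ranks below C; the subordination has no effect.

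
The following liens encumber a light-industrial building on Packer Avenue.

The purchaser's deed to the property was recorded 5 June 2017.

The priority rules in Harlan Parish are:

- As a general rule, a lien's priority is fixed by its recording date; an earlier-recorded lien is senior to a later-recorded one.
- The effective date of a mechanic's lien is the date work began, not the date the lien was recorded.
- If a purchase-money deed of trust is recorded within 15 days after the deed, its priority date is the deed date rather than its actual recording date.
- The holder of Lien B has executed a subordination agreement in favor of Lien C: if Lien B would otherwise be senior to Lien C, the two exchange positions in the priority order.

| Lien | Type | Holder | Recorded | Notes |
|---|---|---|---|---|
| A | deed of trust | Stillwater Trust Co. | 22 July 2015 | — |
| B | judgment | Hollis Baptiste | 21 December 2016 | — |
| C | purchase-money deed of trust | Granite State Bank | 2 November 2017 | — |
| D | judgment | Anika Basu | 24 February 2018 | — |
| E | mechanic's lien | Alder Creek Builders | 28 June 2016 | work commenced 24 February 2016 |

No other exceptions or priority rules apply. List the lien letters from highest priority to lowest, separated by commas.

Effective dates after the stated exceptions: C missed the 15-day window (150 days after the deed), so its recording date stands; E's effective date is 24 February 2016, when work began.
Sorted by effective date: A (22 July 2015), E (24 February 2016), B (21 December 2016), C (2 November 2017), D (24 February 2018).
Because B would otherwise rank above C, the subordination swaps them.

A, E, C, B, D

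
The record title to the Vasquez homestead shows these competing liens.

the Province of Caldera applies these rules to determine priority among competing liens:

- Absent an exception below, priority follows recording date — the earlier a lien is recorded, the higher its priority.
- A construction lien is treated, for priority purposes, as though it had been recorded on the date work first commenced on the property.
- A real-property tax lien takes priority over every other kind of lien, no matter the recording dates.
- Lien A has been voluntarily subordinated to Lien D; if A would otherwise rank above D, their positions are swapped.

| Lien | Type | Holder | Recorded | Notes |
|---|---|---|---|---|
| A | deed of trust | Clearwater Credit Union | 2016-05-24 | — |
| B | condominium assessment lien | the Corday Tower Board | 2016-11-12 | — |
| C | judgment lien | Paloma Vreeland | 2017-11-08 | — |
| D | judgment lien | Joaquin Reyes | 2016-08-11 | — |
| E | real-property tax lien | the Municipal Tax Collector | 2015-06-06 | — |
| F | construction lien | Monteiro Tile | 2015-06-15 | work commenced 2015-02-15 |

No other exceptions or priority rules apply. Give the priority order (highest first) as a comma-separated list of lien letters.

E, F, D, A, B, C

First, effective dates: F relates back to 2015-02-15 (work commenced).
E is a real-property tax lien, so it outranks all other liens regardless of date.
Ordering the rest by effective date: F (2015-02-15), A (2016-05-24), D (2016-08-11), B (2016-11-12), C (2017-11-08).
A is senior to D before the subordination, so the two trade places.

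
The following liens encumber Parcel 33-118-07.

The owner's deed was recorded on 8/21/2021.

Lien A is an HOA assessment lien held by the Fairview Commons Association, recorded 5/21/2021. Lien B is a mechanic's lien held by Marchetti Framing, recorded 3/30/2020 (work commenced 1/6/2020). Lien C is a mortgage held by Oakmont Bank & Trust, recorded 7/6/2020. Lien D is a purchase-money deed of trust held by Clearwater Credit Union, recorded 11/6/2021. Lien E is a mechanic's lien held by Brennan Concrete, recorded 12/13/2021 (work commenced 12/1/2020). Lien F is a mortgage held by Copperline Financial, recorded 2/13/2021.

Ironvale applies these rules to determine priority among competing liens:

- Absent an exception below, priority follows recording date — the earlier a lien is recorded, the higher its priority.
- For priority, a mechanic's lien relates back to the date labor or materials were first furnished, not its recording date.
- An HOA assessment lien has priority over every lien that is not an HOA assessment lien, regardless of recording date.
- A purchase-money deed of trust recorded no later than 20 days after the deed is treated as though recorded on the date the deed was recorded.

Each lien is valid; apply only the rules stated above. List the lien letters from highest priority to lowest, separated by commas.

Effective dates: B relates back to 1/6/2020 (work commenced); D was recorded 77 days after the deed, outside the 20-day window, so it keeps its recording date; E is treated as recorded 12/1/2020, the work-commencement date.
As an HOA assessment lien, A is senior to every other lien.
Ordering the rest by effective date: B (1/6/2020), C (7/6/2020), E (12/1/2020), F (2/13/2021), D (11/6/2021).

A, B, C, E, F, D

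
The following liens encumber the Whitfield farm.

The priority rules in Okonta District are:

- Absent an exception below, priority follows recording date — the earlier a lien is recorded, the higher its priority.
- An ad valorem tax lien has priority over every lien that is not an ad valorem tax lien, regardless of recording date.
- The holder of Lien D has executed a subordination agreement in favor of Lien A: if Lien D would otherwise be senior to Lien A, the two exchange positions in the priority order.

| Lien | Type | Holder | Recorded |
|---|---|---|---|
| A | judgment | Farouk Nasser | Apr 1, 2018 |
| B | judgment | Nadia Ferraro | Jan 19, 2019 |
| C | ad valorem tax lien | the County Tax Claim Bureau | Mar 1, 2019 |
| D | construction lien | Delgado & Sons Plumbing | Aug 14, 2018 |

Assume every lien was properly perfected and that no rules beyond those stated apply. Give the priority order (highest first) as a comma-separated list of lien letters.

C is an ad valorem tax lien, so it outranks all other liens regardless of date.
The other liens, earliest effective date first: A (Apr 1, 2018), D (Aug 14, 2018), B (Jan 19, 2019).
D already ranks below A; the subordination has no effect.

C, A, D, B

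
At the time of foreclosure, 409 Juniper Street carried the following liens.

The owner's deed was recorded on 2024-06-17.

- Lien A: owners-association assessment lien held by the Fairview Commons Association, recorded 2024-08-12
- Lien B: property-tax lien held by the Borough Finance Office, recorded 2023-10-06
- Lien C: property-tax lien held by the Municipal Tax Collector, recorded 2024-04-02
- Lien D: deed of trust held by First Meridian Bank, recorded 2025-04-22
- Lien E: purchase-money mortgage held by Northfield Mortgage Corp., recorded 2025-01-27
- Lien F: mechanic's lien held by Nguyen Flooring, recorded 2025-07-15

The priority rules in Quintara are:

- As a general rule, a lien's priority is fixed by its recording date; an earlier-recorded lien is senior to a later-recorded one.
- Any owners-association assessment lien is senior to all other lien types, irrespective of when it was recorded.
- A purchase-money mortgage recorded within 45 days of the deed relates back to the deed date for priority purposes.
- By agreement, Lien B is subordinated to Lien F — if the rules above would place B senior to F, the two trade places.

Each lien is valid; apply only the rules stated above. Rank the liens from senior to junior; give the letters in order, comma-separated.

Adjusting effective dates: E was recorded 224 days after the deed, outside the 45-day window, so it keeps its recording date.
As an owners-association assessment lien, A is senior to every other lien.
Ordering the rest by effective date: B (2023-10-06), C (2024-04-02), E (2025-01-27), D (2025-04-22), F (2025-07-15).
The subordination applies — B was senior to F — so B and F swap.

A, F, C, E, D, B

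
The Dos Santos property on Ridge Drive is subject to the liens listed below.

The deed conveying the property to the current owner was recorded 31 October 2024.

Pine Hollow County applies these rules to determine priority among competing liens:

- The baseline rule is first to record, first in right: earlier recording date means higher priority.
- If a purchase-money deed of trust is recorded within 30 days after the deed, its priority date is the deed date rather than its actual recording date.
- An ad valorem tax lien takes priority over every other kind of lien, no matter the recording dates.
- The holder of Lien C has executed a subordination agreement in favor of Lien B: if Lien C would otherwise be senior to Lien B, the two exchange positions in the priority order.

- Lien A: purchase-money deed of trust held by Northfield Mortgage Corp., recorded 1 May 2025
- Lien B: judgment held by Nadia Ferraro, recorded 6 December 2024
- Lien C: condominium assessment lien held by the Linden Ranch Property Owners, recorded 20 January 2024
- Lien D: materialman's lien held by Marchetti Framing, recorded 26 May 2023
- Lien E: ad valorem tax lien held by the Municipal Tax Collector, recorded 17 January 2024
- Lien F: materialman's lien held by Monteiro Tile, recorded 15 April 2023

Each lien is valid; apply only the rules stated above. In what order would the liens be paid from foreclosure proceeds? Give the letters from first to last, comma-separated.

E, F, D, B, C, A

Adjusting effective dates: A missed the 30-day window (182 days after the deed), so its recording date stands.
E is an ad valorem tax lien and takes priority over every other lien.
Among the remaining liens, by effective date: F (15 April 2023), D (26 May 2023), C (20 January 2024), B (6 December 2024), A (1 May 2025).
C is senior to B before the subordination, so the two trade places.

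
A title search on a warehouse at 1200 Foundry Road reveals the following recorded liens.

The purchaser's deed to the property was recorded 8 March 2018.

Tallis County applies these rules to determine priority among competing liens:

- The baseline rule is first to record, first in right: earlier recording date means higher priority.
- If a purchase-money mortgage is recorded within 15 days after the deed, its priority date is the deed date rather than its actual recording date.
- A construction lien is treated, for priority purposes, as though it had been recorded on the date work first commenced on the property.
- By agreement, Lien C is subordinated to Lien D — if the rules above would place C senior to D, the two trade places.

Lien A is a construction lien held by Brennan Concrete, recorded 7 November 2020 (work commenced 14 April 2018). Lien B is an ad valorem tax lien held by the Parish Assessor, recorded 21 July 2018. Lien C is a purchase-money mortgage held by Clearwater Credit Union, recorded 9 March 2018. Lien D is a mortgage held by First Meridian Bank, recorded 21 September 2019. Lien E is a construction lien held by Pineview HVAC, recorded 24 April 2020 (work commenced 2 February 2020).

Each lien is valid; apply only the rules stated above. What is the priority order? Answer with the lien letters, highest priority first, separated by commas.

D, A, B, C, E

Effective dates: A relates back to 14 April 2018 (work commenced); C was recorded within the 15-day window, so its effective date is the deed date 8 March 2018; E relates back to 2 February 2020 (work commenced).
Ordering by effective date: C (8 March 2018), A (14 April 2018), B (21 July 2018), D (21 September 2019), E (2 February 2020).
C would otherwise be senior to D, so under the subordination agreement C and D exchange positions.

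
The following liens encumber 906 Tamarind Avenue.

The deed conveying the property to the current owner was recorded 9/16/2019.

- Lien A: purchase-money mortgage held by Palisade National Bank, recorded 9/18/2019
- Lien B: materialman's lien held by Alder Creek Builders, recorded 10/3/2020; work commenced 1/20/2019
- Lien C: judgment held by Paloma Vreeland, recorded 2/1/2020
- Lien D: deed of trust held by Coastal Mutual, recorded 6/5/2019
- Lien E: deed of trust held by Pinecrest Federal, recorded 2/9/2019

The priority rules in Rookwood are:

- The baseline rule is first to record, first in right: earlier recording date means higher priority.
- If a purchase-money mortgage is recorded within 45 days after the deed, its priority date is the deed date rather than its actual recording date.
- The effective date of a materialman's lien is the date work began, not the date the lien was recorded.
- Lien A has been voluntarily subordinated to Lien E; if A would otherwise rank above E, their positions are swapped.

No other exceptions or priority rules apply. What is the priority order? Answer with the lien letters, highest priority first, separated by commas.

Effective dates: A relates back to the deed date 9/16/2019; B is treated as recorded 1/20/2019, the work-commencement date.
By effective date, earliest first: B (1/20/2019), E (2/9/2019), D (6/5/2019), A (9/16/2019), C (2/1/2020).
A is already junior to E, so the subordination agreement changes nothing.

B, E, D, A, C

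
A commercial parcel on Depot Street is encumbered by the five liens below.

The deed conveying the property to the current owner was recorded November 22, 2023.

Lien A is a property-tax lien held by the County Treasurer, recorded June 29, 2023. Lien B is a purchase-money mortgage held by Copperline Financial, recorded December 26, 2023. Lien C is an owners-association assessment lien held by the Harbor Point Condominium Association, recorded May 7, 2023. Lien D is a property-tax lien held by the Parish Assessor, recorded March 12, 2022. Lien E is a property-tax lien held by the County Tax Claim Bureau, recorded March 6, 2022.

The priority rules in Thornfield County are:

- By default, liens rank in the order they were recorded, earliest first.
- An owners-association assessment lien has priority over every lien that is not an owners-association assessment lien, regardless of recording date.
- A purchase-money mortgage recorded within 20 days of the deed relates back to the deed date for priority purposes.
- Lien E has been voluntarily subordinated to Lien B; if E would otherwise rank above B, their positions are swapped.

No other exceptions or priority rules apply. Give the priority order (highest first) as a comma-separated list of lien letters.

C, B, D, A, E

First, effective dates: B missed the 20-day window (34 days after the deed), so its recording date stands.
As an owners-association assessment lien, C is senior to every other lien.
Among the remaining liens, by effective date: E (March 6, 2022), D (March 12, 2022), A (June 29, 2023), B (December 26, 2023).
The subordination applies — E was senior to B — so E and B swap.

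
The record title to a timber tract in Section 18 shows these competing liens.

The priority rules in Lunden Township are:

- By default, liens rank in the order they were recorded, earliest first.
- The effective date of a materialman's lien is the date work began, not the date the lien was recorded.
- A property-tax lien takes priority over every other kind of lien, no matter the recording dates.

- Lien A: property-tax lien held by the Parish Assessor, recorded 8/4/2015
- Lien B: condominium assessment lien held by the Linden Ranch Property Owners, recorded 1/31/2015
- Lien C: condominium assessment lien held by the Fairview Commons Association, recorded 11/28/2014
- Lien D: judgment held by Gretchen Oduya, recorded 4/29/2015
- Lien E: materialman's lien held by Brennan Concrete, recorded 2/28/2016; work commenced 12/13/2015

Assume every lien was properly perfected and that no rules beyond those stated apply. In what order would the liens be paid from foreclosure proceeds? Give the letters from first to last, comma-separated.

First, effective dates: E's effective date is 12/13/2015, when work began.
A, as a property-tax lien, has superpriority and ranks first.
The other liens, earliest effective date first: C (11/28/2014), B (1/31/2015), D (4/29/2015), E (12/13/2015).

A, C, B, D, E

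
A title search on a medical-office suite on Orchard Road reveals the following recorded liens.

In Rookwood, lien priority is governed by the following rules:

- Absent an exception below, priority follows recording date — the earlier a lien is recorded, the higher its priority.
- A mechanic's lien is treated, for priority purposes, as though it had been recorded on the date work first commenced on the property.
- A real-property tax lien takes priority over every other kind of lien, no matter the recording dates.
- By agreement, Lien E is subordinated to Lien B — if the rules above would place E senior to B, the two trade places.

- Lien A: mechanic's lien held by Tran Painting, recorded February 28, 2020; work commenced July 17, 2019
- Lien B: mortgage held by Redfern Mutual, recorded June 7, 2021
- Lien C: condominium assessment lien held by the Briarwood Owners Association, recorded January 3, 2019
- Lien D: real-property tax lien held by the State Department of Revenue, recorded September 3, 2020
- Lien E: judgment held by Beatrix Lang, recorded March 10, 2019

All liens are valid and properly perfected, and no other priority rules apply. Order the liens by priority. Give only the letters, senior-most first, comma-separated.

Effective dates after the stated exceptions: A is treated as recorded July 17, 2019, the work-commencement date.
D, as a real-property tax lien, has superpriority and ranks first.
Remaining liens by effective date: C (January 3, 2019), E (March 10, 2019), A (July 17, 2019), B (June 7, 2021).
E would otherwise be senior to B, so under the subordination agreement E and B exchange positions.

D, C, B, A, E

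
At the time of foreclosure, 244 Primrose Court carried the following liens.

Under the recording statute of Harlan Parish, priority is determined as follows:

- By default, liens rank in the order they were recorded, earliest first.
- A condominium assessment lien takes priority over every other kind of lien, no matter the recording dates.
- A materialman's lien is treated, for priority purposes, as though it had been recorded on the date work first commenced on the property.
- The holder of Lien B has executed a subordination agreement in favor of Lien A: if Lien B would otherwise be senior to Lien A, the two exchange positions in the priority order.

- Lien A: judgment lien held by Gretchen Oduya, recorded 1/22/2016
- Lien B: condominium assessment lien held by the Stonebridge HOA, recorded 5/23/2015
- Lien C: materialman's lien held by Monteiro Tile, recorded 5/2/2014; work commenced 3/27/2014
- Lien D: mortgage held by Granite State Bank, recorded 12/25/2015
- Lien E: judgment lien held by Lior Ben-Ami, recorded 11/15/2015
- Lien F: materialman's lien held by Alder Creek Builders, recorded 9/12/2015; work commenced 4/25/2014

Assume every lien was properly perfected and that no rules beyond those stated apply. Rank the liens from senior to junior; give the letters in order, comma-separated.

A, C, F, E, D, B

Effective dates after the stated exceptions: C's effective date is 3/27/2014, when work began; F is treated as recorded 4/25/2014, the work-commencement date.
B is a condominium assessment lien and takes priority over every other lien.
Among the remaining liens, by effective date: C (3/27/2014), F (4/25/2014), E (11/15/2015), D (12/25/2015), A (1/22/2016).
Because B would otherwise rank above A, the subordination swaps them.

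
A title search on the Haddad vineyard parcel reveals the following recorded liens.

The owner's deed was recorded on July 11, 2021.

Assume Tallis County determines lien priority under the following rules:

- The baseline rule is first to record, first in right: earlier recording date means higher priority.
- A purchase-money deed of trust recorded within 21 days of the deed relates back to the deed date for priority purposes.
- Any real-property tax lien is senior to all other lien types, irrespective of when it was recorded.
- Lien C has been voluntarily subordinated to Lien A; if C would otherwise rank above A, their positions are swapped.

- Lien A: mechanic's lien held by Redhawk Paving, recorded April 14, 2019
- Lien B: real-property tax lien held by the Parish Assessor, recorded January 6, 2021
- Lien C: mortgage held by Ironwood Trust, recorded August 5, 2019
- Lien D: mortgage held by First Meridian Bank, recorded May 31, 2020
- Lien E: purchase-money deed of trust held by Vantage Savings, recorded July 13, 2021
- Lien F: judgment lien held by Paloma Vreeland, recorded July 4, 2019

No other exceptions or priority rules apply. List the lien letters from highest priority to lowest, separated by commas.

Effective dates: E relates back to the deed date July 11, 2021.
As a real-property tax lien, B is senior to every other lien.
The other liens, earliest effective date first: A (April 14, 2019), F (July 4, 2019), C (August 5, 2019), D (May 31, 2020), E (July 11, 2021).
C is already junior to A, so the subordination agreement changes nothing.

B, A, F, C, D, E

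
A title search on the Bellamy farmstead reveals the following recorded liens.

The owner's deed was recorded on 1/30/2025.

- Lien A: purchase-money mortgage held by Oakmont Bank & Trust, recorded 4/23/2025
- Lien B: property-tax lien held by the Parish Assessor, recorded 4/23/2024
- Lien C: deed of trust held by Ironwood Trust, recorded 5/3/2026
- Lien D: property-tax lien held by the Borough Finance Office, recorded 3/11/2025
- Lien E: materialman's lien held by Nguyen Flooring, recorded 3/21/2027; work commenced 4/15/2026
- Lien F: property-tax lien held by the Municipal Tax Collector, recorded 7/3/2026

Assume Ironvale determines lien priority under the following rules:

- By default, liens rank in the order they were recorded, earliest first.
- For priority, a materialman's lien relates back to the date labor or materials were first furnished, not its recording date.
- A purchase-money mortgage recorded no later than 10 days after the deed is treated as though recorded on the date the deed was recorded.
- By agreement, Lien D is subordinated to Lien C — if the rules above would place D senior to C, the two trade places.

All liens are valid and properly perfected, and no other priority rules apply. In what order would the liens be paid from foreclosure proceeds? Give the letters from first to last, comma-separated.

B, C, A, E, D, F

Adjusting effective dates: A was recorded 83 days after the deed — beyond 10 days — so no relation-back applies; E is treated as recorded 4/15/2026, the work-commencement date.
Sorted by effective date: B (4/23/2024), D (3/11/2025), A (4/23/2025), E (4/15/2026), C (5/3/2026), F (7/3/2026).
The subordination applies — D was senior to C — so D and C swap.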